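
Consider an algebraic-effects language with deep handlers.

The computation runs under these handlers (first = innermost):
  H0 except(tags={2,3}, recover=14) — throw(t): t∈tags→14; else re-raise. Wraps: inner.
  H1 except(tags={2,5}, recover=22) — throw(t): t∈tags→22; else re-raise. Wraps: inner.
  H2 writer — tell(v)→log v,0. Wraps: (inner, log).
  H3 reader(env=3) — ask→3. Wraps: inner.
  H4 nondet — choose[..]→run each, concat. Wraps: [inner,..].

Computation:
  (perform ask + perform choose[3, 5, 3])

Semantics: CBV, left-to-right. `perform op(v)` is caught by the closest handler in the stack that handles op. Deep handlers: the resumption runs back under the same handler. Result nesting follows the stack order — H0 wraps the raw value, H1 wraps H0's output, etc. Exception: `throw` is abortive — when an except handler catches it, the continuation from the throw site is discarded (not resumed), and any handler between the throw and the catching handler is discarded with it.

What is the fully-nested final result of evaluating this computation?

Evaluation trace:
ask @ H3 ⇒ 3
choose[3, 5, 3] @ H4
  branch[0] choose=3:
    H0 returns 6
    H1 returns 6
    H2 returns (6, ())
    H3 returns (6, ())
    H4 returns [(6, ())]
  branch[1] choose=5:
    H0 returns 8
    H1 returns 8
    H2 returns (8, ())
    H3 returns (8, ())
    H4 returns [(8, ())]
  branch[2] choose=3:
    H0 returns 6
    H1 returns 6
    H2 returns (6, ())
    H3 returns (6, ())
    H4 returns [(6, ())]
= [(6, ()), (8, ()), (6, ())]

Answer: [(6, ()), (8, ()), (6, ())]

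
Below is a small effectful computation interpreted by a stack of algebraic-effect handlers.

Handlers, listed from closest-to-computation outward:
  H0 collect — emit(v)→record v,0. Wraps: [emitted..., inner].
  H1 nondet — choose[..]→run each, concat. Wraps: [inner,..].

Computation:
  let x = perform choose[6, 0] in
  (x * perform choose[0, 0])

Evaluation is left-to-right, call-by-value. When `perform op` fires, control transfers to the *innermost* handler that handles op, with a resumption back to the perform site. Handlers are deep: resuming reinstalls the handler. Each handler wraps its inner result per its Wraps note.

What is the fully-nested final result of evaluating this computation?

Step-by-step:
choose[6, 0] @ H1
  branch[0] choose=6:
    choose[0, 0] @ H1
      branch[0] choose=0:
        H0 returns [0]
        H1 returns [[0]]
      branch[1] choose=0:
        H0 returns [0]
        H1 returns [[0]]
  branch[1] choose=0:
    choose[0, 0] @ H1
      branch[0] choose=0:
        H0 returns [0]
        H1 returns [[0]]
      branch[1] choose=0:
        H0 returns [0]
        H1 returns [[0]]
= [[0], [0], [0], [0]]

Answer: [[0], [0], [0], [0]]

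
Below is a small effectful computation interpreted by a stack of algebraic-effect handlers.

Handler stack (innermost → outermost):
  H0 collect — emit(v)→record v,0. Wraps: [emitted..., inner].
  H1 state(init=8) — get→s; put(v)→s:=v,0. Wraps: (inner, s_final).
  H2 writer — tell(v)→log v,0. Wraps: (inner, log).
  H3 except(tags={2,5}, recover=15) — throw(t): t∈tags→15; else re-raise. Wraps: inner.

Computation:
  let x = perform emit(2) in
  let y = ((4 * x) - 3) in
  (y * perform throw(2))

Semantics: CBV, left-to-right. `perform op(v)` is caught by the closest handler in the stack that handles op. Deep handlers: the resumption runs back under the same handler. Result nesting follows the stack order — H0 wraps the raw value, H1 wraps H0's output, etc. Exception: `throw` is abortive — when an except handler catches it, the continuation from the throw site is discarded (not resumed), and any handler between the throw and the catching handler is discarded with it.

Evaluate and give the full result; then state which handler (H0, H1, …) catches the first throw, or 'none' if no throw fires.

Evaluation trace:
emit(2) @ H0 ⇒ out+=2
throw(2) @ H3 caught ⇒ 15
= 15

Answer: 15 ; first throw caught by: H3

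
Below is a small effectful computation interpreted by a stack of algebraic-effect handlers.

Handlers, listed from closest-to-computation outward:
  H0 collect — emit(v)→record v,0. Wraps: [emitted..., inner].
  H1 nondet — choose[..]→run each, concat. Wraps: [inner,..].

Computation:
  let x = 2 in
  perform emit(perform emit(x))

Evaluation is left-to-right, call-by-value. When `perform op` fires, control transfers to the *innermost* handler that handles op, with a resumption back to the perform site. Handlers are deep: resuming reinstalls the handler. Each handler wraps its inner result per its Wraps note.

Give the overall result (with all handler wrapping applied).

Answer: [[2, 0, 0]]

Working:
emit(2) @ H0 ⇒ out+=2
emit(0) @ H0 ⇒ out+=0
H0 returns [2, 0, 0]
H1 returns [[2, 0, 0]]
= [[2, 0, 0]]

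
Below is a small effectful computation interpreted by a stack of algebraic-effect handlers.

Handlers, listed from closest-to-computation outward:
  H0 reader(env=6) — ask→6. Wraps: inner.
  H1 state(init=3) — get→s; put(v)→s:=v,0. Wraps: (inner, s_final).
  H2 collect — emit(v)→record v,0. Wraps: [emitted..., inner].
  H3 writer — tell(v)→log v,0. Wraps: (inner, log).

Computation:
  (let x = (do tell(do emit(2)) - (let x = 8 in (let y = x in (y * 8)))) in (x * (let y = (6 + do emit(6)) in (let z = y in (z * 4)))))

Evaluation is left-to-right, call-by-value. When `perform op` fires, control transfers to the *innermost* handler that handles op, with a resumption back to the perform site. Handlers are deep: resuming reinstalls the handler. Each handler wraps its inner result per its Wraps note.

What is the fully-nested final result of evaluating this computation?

Answer: ([2, 6, (-1536, 3)], (0))

Evaluation trace:
emit(2) @ H2 ⇒ out+=2
tell(0) @ H3 ⇒ log+=0
emit(6) @ H2 ⇒ out+=6
H0 returns -1536
H1 returns (-1536, 3)
H2 returns [2, 6, (-1536, 3)]
H3 returns ([2, 6, (-1536, 3)], (0))
= ([2, 6, (-1536, 3)], (0))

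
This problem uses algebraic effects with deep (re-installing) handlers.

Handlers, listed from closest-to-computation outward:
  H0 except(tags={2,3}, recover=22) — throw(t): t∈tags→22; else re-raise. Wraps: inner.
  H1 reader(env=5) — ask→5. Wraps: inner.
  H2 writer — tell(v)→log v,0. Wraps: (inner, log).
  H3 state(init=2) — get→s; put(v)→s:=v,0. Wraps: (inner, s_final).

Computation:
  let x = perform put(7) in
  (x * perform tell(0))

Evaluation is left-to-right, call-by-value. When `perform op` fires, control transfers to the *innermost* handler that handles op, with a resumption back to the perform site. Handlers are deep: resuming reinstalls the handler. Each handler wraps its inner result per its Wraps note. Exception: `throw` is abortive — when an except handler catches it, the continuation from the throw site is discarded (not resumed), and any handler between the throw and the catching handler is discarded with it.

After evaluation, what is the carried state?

Working:
put(7) @ H3 ⇒ s:=7
tell(0) @ H2 ⇒ log+=0
H0 returns 0
H1 returns 0
H2 returns (0, (0))
H3 returns ((0, (0)), 7)
= ((0, (0)), 7)

Answer: 7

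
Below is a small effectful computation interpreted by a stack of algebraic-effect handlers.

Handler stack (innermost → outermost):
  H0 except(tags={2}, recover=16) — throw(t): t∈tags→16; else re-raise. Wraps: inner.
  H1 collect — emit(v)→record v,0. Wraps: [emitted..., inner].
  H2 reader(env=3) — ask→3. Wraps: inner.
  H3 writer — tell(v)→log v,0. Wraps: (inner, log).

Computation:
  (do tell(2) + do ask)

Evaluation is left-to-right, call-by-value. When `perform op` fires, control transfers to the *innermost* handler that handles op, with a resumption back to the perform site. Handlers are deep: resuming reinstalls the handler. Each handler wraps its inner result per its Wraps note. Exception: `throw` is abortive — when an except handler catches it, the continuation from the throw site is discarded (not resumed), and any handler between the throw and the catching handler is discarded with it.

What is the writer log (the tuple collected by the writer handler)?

Working:
tell(2) @ H3 ⇒ log+=2
ask @ H2 ⇒ 3
H0 returns 3
H1 returns [3]
H2 returns [3]
H3 returns ([3], (2))
= ([3], (2))

Answer: (2)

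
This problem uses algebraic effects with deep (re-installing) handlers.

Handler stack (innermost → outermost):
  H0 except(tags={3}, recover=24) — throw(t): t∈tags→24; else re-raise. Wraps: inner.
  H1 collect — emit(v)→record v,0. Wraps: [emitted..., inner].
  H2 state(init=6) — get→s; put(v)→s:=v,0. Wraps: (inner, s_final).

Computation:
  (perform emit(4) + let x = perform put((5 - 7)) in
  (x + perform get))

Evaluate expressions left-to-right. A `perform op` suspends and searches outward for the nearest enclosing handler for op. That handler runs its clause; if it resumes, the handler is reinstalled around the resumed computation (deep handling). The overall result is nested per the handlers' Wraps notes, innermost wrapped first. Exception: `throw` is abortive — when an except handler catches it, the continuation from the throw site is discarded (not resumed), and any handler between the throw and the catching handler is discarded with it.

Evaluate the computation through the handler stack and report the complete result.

Answer: ([4, -2], -2)

Working:
emit(4) @ H1 ⇒ out+=4
put(-2) @ H2 ⇒ s:=-2
get @ H2 ⇒ -2
H0 returns -2
H1 returns [4, -2]
H2 returns ([4, -2], -2)
= ([4, -2], -2)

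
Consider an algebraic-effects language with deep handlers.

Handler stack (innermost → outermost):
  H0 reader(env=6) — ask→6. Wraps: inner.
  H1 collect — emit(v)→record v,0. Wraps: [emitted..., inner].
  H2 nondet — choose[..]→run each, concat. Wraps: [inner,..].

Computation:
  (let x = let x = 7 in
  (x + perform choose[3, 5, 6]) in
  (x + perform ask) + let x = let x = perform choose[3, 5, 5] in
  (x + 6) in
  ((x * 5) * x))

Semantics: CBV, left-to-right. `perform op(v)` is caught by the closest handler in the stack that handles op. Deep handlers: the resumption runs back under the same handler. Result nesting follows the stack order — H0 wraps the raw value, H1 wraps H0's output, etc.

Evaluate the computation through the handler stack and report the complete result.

Working:
choose[3, 5, 6] @ H2
  branch[0] choose=3:
    ask @ H0 ⇒ 6
    choose[3, 5, 5] @ H2
      branch[0] choose=3:
        H0 returns 421
        H1 returns [421]
        H2 returns [[421]]
      branch[1] choose=5:
        H0 returns 621
        H1 returns [621]
        H2 returns [[621]]
      branch[2] choose=5:
        H0 returns 621
        H1 returns [621]
        H2 returns [[621]]
  branch[1] choose=5:
    ask @ H0 ⇒ 6
    choose[3, 5, 5] @ H2
      branch[0] choose=3:
        H0 returns 423
        H1 returns [423]
        H2 returns [[423]]
      branch[1] choose=5:
        H0 returns 623
        H1 returns [623]
        H2 returns [[623]]
      branch[2] choose=5:
        H0 returns 623
        H1 returns [623]
        H2 returns [[623]]
  branch[2] choose=6:
    ask @ H0 ⇒ 6
    choose[3, 5, 5] @ H2
      branch[0] choose=3:
        H0 returns 424
        H1 returns [424]
        H2 returns [[424]]
      branch[1] choose=5:
        H0 returns 624
        H1 returns [624]
        H2 returns [[624]]
      branch[2] choose=5:
        H0 returns 624
        H1 returns [624]
        H2 returns [[624]]
= [[421], [621], [621], [423], [623], [623], [424], [624], [624]]

Answer: [[421], [621], [621], [423], [623], [623], [424], [624], [624]]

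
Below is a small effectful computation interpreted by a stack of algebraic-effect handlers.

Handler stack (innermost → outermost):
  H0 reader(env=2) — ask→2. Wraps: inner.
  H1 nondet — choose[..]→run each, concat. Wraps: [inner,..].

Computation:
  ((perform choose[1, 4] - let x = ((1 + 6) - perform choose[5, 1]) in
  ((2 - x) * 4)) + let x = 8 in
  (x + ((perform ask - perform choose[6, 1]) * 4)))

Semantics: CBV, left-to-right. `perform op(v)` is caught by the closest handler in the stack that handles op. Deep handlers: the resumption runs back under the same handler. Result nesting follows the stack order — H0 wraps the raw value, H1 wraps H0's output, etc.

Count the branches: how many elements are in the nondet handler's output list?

Answer: 8

Evaluation trace:
choose[1, 4] @ H1
  branch[0] choose=1:
    choose[5, 1] @ H1
      branch[0] choose=5:
        ask @ H0 ⇒ 2
        choose[6, 1] @ H1
          branch[0] choose=6:
            H0 returns -7
            H1 returns [-7]
          branch[1] choose=1:
            H0 returns 13
            H1 returns [13]
      branch[1] choose=1:
        ask @ H0 ⇒ 2
        choose[6, 1] @ H1
          branch[0] choose=6:
            H0 returns 9
            H1 returns [9]
          branch[1] choose=1:
            H0 returns 29
            H1 returns [29]
  branch[1] choose=4:
    choose[5, 1] @ H1
      branch[0] choose=5:
        ask @ H0 ⇒ 2
        choose[6, 1] @ H1
          branch[0] choose=6:
            H0 returns -4
            H1 returns [-4]
          branch[1] choose=1:
            H0 returns 16
            H1 returns [16]
      branch[1] choose=1:
        ask @ H0 ⇒ 2
        choose[6, 1] @ H1
          branch[0] choose=6:
            H0 returns 12
            H1 returns [12]
          branch[1] choose=1:
            H0 returns 32
            H1 returns [32]
= [-7, 13, 9, 29, -4, 16, 12, 32]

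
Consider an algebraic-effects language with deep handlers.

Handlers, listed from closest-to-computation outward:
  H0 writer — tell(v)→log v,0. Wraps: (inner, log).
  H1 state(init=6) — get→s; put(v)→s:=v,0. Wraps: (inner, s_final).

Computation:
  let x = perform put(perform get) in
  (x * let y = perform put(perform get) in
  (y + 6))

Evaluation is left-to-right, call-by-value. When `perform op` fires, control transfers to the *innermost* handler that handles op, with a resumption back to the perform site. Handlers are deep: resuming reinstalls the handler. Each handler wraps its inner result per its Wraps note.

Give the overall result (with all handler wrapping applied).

Answer: ((0, ()), 6)

Step-by-step:
get @ H1 ⇒ 6
put(6) @ H1 ⇒ s:=6
get @ H1 ⇒ 6
put(6) @ H1 ⇒ s:=6
H0 returns (0, ())
H1 returns ((0, ()), 6)
= ((0, ()), 6)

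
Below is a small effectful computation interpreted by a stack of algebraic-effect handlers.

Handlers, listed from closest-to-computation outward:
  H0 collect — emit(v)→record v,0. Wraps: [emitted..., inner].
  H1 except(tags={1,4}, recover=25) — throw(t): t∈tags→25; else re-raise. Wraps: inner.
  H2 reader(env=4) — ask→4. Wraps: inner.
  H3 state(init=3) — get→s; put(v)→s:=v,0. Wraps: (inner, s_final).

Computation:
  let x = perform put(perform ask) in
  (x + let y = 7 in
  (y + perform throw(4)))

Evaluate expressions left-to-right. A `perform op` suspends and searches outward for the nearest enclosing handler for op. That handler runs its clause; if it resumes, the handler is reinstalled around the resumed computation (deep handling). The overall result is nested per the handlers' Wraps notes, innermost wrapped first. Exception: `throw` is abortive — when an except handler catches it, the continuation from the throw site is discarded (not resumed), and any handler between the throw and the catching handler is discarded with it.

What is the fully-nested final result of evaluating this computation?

Evaluation trace:
ask @ H2 ⇒ 4
put(4) @ H3 ⇒ s:=4
throw(4) @ H1 caught ⇒ 25
H2 returns 25
H3 returns (25, 4)
= (25, 4)

Answer: (25, 4)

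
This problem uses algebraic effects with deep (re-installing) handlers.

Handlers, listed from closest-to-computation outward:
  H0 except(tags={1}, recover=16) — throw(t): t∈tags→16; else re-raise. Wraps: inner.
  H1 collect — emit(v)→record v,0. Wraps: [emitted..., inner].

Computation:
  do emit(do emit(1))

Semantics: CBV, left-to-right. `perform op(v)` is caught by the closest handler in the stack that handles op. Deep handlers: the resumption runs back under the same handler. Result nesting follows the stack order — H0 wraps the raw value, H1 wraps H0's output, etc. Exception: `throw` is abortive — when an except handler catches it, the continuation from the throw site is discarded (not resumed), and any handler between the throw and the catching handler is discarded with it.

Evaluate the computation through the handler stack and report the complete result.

Step-by-step:
emit(1) @ H1 ⇒ out+=1
emit(0) @ H1 ⇒ out+=0
H0 returns 0
H1 returns [1, 0, 0]
= [1, 0, 0]

Answer: [1, 0, 0]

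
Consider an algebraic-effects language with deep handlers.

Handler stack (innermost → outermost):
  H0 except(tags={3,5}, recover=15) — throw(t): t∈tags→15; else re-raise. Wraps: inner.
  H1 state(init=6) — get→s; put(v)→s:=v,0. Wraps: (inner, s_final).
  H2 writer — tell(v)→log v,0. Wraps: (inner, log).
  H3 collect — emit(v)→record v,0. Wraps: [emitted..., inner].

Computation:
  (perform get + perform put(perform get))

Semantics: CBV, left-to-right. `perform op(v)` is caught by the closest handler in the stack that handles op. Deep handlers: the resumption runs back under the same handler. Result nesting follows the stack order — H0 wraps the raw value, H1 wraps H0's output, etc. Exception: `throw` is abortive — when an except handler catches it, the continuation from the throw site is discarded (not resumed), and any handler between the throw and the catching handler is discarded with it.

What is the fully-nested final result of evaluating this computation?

Step-by-step:
get @ H1 ⇒ 6
get @ H1 ⇒ 6
put(6) @ H1 ⇒ s:=6
H0 returns 6
H1 returns (6, 6)
H2 returns ((6, 6), ())
H3 returns [((6, 6), ())]
= [((6, 6), ())]

Answer: [((6, 6), ())]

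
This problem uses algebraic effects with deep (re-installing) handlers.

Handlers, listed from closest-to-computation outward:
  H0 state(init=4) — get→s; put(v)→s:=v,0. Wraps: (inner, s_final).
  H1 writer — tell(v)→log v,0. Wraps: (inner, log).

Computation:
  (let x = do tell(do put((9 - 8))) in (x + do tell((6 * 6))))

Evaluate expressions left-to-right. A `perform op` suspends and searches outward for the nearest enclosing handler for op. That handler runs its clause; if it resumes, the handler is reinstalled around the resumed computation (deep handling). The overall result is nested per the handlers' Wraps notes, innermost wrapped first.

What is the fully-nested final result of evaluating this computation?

Evaluation trace:
put(1) @ H0 ⇒ s:=1
tell(0) @ H1 ⇒ log+=0
tell(36) @ H1 ⇒ log+=36
H0 returns (0, 1)
H1 returns ((0, 1), (0, 36))
= ((0, 1), (0, 36))

Answer: ((0, 1), (0, 36))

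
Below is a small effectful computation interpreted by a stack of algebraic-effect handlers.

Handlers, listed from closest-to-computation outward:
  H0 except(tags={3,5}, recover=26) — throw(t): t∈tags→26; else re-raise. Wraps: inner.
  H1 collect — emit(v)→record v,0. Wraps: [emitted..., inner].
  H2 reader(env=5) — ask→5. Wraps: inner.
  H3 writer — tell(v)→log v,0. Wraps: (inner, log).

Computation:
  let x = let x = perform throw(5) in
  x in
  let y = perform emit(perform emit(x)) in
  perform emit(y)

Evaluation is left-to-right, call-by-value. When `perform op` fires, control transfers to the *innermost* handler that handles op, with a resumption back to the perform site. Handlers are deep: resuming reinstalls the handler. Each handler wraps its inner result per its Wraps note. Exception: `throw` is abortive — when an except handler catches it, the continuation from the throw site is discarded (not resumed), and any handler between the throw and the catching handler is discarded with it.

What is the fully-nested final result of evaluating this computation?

Answer: ([26], ())

Evaluation trace:
throw(5) @ H0 caught ⇒ 26
H1 returns [26]
H2 returns [26]
H3 returns ([26], ())
= ([26], ())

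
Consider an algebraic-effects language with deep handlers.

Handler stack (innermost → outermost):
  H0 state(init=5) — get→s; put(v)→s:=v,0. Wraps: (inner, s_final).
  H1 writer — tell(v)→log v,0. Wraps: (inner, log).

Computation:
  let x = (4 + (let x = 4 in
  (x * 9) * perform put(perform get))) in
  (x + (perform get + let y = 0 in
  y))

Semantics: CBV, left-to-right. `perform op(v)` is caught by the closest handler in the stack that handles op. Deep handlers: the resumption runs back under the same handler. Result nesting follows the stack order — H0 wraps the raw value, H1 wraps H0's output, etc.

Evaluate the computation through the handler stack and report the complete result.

Working:
get @ H0 ⇒ 5
put(5) @ H0 ⇒ s:=5
get @ H0 ⇒ 5
H0 returns (9, 5)
H1 returns ((9, 5), ())
= ((9, 5), ())

Answer: ((9, 5), ())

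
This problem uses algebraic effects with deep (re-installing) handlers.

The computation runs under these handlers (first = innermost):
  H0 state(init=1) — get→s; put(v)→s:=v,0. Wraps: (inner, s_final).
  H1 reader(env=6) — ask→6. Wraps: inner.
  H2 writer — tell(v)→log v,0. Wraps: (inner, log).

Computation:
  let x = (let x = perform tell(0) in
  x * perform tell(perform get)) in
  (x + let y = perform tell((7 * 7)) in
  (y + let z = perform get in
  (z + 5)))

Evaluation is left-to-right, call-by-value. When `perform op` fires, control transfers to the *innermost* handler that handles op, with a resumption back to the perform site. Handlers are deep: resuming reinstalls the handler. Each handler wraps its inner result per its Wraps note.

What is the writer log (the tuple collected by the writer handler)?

Working:
tell(0) @ H2 ⇒ log+=0
get @ H0 ⇒ 1
tell(1) @ H2 ⇒ log+=1
tell(49) @ H2 ⇒ log+=49
get @ H0 ⇒ 1
H0 returns (6, 1)
H1 returns (6, 1)
H2 returns ((6, 1), (0, 1, 49))
= ((6, 1), (0, 1, 49))

Answer: (0, 1, 49)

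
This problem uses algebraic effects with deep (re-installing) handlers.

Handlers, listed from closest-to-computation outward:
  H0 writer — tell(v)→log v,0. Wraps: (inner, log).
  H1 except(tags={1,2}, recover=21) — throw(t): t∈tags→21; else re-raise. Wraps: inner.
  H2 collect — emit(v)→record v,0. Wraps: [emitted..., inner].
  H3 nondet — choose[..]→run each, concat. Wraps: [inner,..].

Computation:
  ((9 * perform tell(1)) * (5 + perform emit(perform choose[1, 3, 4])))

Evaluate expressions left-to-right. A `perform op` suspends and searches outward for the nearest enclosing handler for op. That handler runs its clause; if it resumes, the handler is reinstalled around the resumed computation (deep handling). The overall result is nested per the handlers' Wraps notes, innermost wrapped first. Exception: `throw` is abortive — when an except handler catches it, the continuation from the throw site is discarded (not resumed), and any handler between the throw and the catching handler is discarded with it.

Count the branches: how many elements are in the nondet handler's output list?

Working:
tell(1) @ H0 ⇒ log+=1
choose[1, 3, 4] @ H3
  branch[0] choose=1:
    emit(1) @ H2 ⇒ out+=1
    H0 returns (0, (1))
    H1 returns (0, (1))
    H2 returns [1, (0, (1))]
    H3 returns [[1, (0, (1))]]
  branch[1] choose=3:
    emit(3) @ H2 ⇒ out+=3
    H0 returns (0, (1))
    H1 returns (0, (1))
    H2 returns [3, (0, (1))]
    H3 returns [[3, (0, (1))]]
  branch[2] choose=4:
    emit(4) @ H2 ⇒ out+=4
    H0 returns (0, (1))
    H1 returns (0, (1))
    H2 returns [4, (0, (1))]
    H3 returns [[4, (0, (1))]]
= [[1, (0, (1))], [3, (0, (1))], [4, (0, (1))]]

Answer: 3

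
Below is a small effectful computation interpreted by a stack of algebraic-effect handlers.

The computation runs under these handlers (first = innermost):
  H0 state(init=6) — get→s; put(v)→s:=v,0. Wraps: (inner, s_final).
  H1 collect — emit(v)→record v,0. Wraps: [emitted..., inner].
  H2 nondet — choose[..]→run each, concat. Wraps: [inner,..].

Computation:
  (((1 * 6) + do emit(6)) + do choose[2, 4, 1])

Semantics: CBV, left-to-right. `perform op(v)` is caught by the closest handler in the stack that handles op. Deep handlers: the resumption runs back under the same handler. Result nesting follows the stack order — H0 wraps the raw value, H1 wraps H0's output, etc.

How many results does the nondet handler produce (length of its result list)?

Working:
emit(6) @ H1 ⇒ out+=6
choose[2, 4, 1] @ H2
  branch[0] choose=2:
    H0 returns (8, 6)
    H1 returns [6, (8, 6)]
    H2 returns [[6, (8, 6)]]
  branch[1] choose=4:
    H0 returns (10, 6)
    H1 returns [6, (10, 6)]
    H2 returns [[6, (10, 6)]]
  branch[2] choose=1:
    H0 returns (7, 6)
    H1 returns [6, (7, 6)]
    H2 returns [[6, (7, 6)]]
= [[6, (8, 6)], [6, (10, 6)], [6, (7, 6)]]

Answer: 3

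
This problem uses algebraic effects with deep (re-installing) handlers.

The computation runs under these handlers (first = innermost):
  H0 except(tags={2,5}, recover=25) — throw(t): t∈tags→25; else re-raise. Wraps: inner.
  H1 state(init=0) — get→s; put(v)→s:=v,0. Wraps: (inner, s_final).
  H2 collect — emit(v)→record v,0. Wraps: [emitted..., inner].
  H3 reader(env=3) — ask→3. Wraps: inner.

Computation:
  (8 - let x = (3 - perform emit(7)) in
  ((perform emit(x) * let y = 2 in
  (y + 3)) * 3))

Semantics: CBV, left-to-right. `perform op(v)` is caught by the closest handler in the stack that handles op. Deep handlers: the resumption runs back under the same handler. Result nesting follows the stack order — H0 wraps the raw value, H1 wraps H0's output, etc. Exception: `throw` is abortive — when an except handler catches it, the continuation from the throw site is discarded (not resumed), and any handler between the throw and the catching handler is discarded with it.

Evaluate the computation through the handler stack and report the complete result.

Step-by-step:
emit(7) @ H2 ⇒ out+=7
emit(3) @ H2 ⇒ out+=3
H0 returns 8
H1 returns (8, 0)
H2 returns [7, 3, (8, 0)]
H3 returns [7, 3, (8, 0)]
= [7, 3, (8, 0)]

Answer: [7, 3, (8, 0)]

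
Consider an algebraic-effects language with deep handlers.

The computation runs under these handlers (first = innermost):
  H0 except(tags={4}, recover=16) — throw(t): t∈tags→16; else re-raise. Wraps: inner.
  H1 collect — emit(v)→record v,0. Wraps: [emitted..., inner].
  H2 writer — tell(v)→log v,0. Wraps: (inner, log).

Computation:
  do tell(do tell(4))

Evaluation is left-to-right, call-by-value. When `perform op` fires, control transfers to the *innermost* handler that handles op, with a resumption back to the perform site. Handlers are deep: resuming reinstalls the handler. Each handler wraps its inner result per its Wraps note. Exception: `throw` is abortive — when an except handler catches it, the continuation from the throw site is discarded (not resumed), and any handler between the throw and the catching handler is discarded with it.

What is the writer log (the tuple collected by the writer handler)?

Step-by-step:
tell(4) @ H2 ⇒ log+=4
tell(0) @ H2 ⇒ log+=0
H0 returns 0
H1 returns [0]
H2 returns ([0], (4, 0))
= ([0], (4, 0))

Answer: (4, 0)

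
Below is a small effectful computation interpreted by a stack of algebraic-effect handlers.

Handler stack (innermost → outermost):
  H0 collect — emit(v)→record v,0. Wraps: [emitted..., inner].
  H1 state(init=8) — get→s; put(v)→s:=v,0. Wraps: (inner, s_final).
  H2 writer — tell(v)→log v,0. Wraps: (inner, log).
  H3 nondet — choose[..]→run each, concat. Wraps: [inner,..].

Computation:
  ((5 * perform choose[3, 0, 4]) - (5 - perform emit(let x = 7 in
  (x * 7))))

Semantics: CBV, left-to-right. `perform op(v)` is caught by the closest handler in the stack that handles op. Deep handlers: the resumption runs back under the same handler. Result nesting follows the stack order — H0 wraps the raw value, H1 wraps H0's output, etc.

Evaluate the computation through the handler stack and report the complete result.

Answer: [(([49, 10], 8), ()), (([49, -5], 8), ()), (([49, 15], 8), ())]

Evaluation trace:
choose[3, 0, 4] @ H3
  branch[0] choose=3:
    emit(49) @ H0 ⇒ out+=49
    H0 returns [49, 10]
    H1 returns ([49, 10], 8)
    H2 returns (([49, 10], 8), ())
    H3 returns [(([49, 10], 8), ())]
  branch[1] choose=0:
    emit(49) @ H0 ⇒ out+=49
    H0 returns [49, -5]
    H1 returns ([49, -5], 8)
    H2 returns (([49, -5], 8), ())
    H3 returns [(([49, -5], 8), ())]
  branch[2] choose=4:
    emit(49) @ H0 ⇒ out+=49
    H0 returns [49, 15]
    H1 returns ([49, 15], 8)
    H2 returns (([49, 15], 8), ())
    H3 returns [(([49, 15], 8), ())]
= [(([49, 10], 8), ()), (([49, -5], 8), ()), (([49, 15], 8), ())]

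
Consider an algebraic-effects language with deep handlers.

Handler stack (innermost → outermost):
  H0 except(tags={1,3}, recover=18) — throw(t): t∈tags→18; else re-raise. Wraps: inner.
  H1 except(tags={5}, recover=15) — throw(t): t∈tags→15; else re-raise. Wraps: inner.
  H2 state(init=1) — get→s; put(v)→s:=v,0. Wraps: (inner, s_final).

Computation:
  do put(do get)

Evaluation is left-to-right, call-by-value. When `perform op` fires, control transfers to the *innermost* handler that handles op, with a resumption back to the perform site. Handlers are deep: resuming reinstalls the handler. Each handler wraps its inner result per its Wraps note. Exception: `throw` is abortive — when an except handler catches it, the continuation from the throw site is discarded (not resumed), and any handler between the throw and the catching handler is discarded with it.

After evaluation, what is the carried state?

Answer: 1

Evaluation trace:
get @ H2 ⇒ 1
put(1) @ H2 ⇒ s:=1
H0 returns 0
H1 returns 0
H2 returns (0, 1)
= (0, 1)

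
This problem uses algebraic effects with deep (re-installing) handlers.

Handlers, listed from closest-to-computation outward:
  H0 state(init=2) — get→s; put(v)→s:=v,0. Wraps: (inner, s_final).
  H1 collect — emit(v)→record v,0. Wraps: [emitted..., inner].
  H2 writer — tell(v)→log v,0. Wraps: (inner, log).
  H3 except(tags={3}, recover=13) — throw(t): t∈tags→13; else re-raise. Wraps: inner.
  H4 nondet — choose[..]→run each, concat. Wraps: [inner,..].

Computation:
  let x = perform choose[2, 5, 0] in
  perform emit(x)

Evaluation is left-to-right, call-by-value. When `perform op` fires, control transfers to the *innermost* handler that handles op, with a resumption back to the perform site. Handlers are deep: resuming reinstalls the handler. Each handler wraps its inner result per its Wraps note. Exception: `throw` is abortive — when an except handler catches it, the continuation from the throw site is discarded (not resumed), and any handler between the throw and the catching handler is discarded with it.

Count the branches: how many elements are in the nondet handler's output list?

Answer: 3

Step-by-step:
choose[2, 5, 0] @ H4
  branch[0] choose=2:
    emit(2) @ H1 ⇒ out+=2
    H0 returns (0, 2)
    H1 returns [2, (0, 2)]
    H2 returns ([2, (0, 2)], ())
    H3 returns ([2, (0, 2)], ())
    H4 returns [([2, (0, 2)], ())]
  branch[1] choose=5:
    emit(5) @ H1 ⇒ out+=5
    H0 returns (0, 2)
    H1 returns [5, (0, 2)]
    H2 returns ([5, (0, 2)], ())
    H3 returns ([5, (0, 2)], ())
    H4 returns [([5, (0, 2)], ())]
  branch[2] choose=0:
    emit(0) @ H1 ⇒ out+=0
    H0 returns (0, 2)
    H1 returns [0, (0, 2)]
    H2 returns ([0, (0, 2)], ())
    H3 returns ([0, (0, 2)], ())
    H4 returns [([0, (0, 2)], ())]
= [([2, (0, 2)], ()), ([5, (0, 2)], ()), ([0, (0, 2)], ())]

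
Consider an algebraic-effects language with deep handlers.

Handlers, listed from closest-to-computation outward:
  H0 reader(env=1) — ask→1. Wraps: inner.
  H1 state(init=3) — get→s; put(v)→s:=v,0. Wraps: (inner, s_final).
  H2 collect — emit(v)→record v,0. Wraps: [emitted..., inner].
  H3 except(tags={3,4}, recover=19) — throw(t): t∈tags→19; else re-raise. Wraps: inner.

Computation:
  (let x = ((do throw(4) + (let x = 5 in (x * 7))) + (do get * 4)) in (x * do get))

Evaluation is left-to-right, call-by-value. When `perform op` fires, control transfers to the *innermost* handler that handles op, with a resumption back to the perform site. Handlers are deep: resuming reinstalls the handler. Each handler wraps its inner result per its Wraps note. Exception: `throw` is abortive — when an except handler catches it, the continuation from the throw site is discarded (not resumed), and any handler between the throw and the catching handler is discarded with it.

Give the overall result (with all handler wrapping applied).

Answer: 19

Evaluation trace:
throw(4) @ H3 caught ⇒ 19
= 19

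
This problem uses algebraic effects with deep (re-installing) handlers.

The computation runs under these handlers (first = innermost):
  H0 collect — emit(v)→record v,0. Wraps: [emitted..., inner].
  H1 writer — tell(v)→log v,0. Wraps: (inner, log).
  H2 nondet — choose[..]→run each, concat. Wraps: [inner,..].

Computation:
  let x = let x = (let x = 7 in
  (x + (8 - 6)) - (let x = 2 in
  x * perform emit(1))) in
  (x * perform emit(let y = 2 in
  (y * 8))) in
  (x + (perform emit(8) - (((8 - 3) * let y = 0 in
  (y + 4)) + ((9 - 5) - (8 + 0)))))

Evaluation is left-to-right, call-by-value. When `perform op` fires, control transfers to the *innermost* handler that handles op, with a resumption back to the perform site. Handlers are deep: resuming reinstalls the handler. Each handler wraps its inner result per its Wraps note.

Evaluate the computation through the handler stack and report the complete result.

Answer: [([1, 16, 8, -16], ())]

Working:
emit(1) @ H0 ⇒ out+=1
emit(16) @ H0 ⇒ out+=16
emit(8) @ H0 ⇒ out+=8
H0 returns [1, 16, 8, -16]
H1 returns ([1, 16, 8, -16], ())
H2 returns [([1, 16, 8, -16], ())]
= [([1, 16, 8, -16], ())]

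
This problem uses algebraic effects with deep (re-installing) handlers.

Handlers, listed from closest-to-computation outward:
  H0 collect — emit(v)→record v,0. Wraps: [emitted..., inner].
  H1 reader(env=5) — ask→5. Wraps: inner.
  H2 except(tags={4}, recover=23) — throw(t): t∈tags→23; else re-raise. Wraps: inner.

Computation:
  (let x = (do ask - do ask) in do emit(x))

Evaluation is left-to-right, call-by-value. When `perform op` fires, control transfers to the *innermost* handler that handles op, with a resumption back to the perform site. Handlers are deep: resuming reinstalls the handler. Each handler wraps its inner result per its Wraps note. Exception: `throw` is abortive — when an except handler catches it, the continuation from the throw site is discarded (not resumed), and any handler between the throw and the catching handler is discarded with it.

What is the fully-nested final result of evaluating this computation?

Evaluation trace:
ask @ H1 ⇒ 5
ask @ H1 ⇒ 5
emit(0) @ H0 ⇒ out+=0
H0 returns [0, 0]
H1 returns [0, 0]
H2 returns [0, 0]
= [0, 0]

Answer: [0, 0]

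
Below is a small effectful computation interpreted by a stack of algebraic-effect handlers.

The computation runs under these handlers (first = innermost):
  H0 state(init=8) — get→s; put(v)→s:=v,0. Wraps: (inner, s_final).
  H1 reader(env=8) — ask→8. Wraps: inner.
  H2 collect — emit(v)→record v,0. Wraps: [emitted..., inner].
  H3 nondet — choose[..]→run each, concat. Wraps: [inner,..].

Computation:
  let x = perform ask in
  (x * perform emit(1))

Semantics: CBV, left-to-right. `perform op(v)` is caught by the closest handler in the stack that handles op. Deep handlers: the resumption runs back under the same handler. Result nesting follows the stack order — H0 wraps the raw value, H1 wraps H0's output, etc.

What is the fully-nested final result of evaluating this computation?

Evaluation trace:
ask @ H1 ⇒ 8
emit(1) @ H2 ⇒ out+=1
H0 returns (0, 8)
H1 returns (0, 8)
H2 returns [1, (0, 8)]
H3 returns [[1, (0, 8)]]
= [[1, (0, 8)]]

Answer: [[1, (0, 8)]]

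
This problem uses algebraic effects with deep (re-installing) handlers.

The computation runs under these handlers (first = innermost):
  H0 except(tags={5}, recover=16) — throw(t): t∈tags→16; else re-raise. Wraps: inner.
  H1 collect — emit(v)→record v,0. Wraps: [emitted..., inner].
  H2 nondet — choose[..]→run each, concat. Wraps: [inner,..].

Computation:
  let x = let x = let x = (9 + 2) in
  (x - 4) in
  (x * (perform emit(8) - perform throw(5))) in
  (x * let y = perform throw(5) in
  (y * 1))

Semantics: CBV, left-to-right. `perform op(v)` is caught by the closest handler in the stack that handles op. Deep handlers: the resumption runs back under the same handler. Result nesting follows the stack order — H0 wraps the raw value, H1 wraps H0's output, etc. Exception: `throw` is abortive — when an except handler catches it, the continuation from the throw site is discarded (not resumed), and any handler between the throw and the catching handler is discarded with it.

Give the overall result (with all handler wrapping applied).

Answer: [[8, 16]]

Evaluation trace:
emit(8) @ H1 ⇒ out+=8
throw(5) @ H0 caught ⇒ 16
H1 returns [8, 16]
H2 returns [[8, 16]]
= [[8, 16]]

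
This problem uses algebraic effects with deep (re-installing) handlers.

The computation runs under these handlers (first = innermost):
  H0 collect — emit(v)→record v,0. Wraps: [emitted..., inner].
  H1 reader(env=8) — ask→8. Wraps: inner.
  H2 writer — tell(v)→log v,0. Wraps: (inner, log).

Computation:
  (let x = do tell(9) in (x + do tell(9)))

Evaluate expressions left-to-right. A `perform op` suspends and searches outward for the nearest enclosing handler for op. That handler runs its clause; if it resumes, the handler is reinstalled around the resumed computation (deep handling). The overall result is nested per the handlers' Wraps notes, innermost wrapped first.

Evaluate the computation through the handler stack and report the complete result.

Answer: ([0], (9, 9))

Step-by-step:
tell(9) @ H2 ⇒ log+=9
tell(9) @ H2 ⇒ log+=9
H0 returns [0]
H1 returns [0]
H2 returns ([0], (9, 9))
= ([0], (9, 9))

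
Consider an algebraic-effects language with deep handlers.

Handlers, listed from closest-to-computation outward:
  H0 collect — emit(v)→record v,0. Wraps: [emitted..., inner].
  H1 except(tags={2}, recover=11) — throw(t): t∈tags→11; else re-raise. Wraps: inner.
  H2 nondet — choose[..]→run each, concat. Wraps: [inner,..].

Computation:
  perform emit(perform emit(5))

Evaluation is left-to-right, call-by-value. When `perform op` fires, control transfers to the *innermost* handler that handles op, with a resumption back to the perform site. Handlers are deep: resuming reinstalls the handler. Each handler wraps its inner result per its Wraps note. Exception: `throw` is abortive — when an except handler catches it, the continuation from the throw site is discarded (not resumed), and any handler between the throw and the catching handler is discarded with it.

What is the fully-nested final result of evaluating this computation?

Answer: [[5, 0, 0]]

Step-by-step:
emit(5) @ H0 ⇒ out+=5
emit(0) @ H0 ⇒ out+=0
H0 returns [5, 0, 0]
H1 returns [5, 0, 0]
H2 returns [[5, 0, 0]]
= [[5, 0, 0]]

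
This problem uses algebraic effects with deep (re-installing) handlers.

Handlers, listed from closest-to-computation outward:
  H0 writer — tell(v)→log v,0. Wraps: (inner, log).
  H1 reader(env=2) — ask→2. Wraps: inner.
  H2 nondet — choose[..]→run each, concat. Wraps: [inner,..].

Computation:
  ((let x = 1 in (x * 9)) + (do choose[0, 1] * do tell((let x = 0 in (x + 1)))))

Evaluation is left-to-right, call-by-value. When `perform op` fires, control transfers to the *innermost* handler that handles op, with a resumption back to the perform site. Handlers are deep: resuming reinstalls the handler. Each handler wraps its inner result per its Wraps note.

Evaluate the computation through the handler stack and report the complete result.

Answer: [(9, (1)), (9, (1))]

Working:
choose[0, 1] @ H2
  branch[0] choose=0:
    tell(1) @ H0 ⇒ log+=1
    H0 returns (9, (1))
    H1 returns (9, (1))
    H2 returns [(9, (1))]
  branch[1] choose=1:
    tell(1) @ H0 ⇒ log+=1
    H0 returns (9, (1))
    H1 returns (9, (1))
    H2 returns [(9, (1))]
= [(9, (1)), (9, (1))]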